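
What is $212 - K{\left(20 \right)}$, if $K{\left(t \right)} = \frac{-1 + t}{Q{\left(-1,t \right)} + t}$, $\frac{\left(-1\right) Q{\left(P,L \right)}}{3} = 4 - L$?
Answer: $\frac{14397}{68} \approx 211.72$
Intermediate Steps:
$Q{\left(P,L \right)} = -12 + 3 L$ ($Q{\left(P,L \right)} = - 3 \left(4 - L\right) = -12 + 3 L$)
$K{\left(t \right)} = \frac{-1 + t}{-12 + 4 t}$ ($K{\left(t \right)} = \frac{-1 + t}{\left(-12 + 3 t\right) + t} = \frac{-1 + t}{-12 + 4 t}$)
$212 - K{\left(20 \right)} = 212 - \frac{-1 + 20}{4 \left(-3 + 20\right)} = 212 - \frac{1}{4} \cdot \frac{1}{17} \cdot 19 = 212 - \frac{19}{68} = \frac{14397}{68}$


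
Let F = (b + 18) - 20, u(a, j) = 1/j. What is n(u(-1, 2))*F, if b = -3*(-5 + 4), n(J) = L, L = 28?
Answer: 28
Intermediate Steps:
n(J) = 28
b = 3 (b = -3*(-1) = 3)
F = 1 (F = (3 + 18) - 20 = 21 - 20 = 1)
n(u(-1, 2))*F = 28*1 = 28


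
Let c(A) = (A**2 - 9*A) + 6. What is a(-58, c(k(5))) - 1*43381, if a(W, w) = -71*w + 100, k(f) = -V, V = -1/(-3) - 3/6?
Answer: -1569689/36 ≈ -43603.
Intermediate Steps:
V = -1/6 (V = -1*(-1/3) - 3*1/6 = 1/3 - 1/2 = -1/6 ≈ -0.16667)
k(f) = 1/6 (k(f) = -1*(-1/6) = 1/6)
c(A) = 6 + A**2 - 9*A
a(W, w) = 100 - 71*w
a(-58, c(k(5))) - 1*43381 = (100 - 71*(6 + (1/6)**2 - 9*1/6)) - 1*43381 = (100 - 71*(6 + 1/36 - 3/2)) - 43381 = (100 - 71*163/36) - 43381 = (100 - 11573/36) - 43381 = -7973/36 - 43381 = -1569689/36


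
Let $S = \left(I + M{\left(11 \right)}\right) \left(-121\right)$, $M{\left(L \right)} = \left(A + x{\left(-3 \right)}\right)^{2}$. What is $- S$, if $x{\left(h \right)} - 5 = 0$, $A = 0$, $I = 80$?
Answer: $12705$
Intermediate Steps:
$x{\left(h \right)} = 5$ ($x{\left(h \right)} = 5 + 0 = 5$)
$M{\left(L \right)} = 25$ ($M{\left(L \right)} = \left(0 + 5\right)^{2} = 5^{2} = 25$)
$S = -12705$ ($S = \left(80 + 25\right) \left(-121\right) = 105 \left(-121\right) = -12705$)
$- S = \left(-1\right) \left(-12705\right) = 12705$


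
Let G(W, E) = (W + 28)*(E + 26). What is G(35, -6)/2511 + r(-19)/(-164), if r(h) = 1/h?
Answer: 436519/869364 ≈ 0.50211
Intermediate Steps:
G(W, E) = (26 + E)*(28 + W) (G(W, E) = (28 + W)*(26 + E) = (26 + E)*(28 + W))
G(35, -6)/2511 + r(-19)/(-164) = (728 + 26*35 + 28*(-6) - 6*35)/2511 + 1/(-19*(-164)) = (728 + 910 - 168 - 210)*(1/2511) - 1/19*(-1/164) = 1260*(1/2511) + 1/3116 = 140/279 + 1/3116 = 436519/869364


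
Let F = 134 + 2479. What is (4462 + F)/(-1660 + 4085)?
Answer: 283/97 ≈ 2.9175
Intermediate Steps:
F = 2613
(4462 + F)/(-1660 + 4085) = (4462 + 2613)/(-1660 + 4085) = 7075/2425 = 7075*(1/2425) = 283/97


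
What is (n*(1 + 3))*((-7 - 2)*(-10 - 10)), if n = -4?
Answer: -2880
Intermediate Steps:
(n*(1 + 3))*((-7 - 2)*(-10 - 10)) = (-4*(1 + 3))*((-7 - 2)*(-10 - 10)) = (-4*4)*(-9*(-20)) = -16*180 = -2880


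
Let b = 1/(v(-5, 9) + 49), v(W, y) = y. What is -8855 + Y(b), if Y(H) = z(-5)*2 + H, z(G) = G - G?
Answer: -513589/58 ≈ -8855.0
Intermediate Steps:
z(G) = 0
b = 1/58 (b = 1/(9 + 49) = 1/58 ≈ 0.017241)
Y(H) = H (Y(H) = 0*2 + H = 0 + H = H)
-8855 + Y(b) = -8855 + 1/58 = -513589/58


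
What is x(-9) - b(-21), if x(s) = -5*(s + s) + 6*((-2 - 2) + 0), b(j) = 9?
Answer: 57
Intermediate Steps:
x(s) = -24 - 10*s (x(s) = -10*s + 6*(-4 + 0) = -10*s + 6*(-4) = -10*s - 24 = -24 - 10*s)
x(-9) - b(-21) = (-24 - 10*(-9)) - 1*9 = (-24 + 90) - 9 = 66 - 9 = 57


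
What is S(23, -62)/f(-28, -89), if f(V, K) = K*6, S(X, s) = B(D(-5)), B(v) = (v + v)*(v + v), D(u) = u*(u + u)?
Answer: -5000/267 ≈ -18.727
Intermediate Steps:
D(u) = 2*u² (D(u) = u*(2*u) = 2*u²)
B(v) = 4*v² (B(v) = (2*v)*(2*v) = 4*v²)
S(X, s) = 10000 (S(X, s) = 4*(2*(-5)²)² = 4*(2*25)² = 4*50² = 4*2500 = 10000)
f(V, K) = 6*K
S(23, -62)/f(-28, -89) = 10000/((6*(-89))) = 10000/(-534) = 10000*(-1/534) = -5000/267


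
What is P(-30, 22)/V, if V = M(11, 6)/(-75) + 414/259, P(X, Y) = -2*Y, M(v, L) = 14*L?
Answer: -142450/1549 ≈ -91.963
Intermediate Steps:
V = 3098/6475 (V = (14*6)/(-75) + 414/259 = 84*(-1/75) + 414*(1/259) = -28/25 + 414/259 = 3098/6475 ≈ 0.47846)
P(-30, 22)/V = (-2*22)/(3098/6475) = -44*6475/3098 = -142450/1549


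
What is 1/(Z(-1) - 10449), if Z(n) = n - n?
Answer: -1/10449 ≈ -9.5703e-5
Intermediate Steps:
Z(n) = 0
1/(Z(-1) - 10449) = 1/(0 - 10449) = 1/(-10449) = -1/10449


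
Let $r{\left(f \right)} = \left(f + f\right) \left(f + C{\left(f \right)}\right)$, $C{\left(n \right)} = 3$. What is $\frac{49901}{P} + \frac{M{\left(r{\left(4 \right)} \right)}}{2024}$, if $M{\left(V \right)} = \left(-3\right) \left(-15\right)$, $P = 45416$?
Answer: $\frac{6440209}{5745124} \approx 1.121$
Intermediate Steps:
$r{\left(f \right)} = 2 f \left(3 + f\right)$ ($r{\left(f \right)} = \left(f + f\right) \left(f + 3\right) = 2 f \left(3 + f\right)$)
$M{\left(V \right)} = 45$
$\frac{49901}{P} + \frac{M{\left(r{\left(4 \right)} \right)}}{2024} = \frac{49901}{45416} + \frac{45}{2024} = \frac{6440209}{5745124}$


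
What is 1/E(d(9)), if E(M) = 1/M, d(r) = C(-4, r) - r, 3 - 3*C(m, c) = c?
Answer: -11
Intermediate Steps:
C(m, c) = 1 - c/3
d(r) = 1 - 4*r/3 (d(r) = (1 - r/3) - r = 1 - 4*r/3)
1/E(d(9)) = 1/(1/(1 - 4/3*9)) = 1/(1/(1 - 12)) = 1/(1/(-11)) = 1/(-1/11) = -11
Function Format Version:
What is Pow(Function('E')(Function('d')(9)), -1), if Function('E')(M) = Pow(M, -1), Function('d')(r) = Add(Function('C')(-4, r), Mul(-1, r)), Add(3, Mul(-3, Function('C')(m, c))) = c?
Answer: -11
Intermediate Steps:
Function('C')(m, c) = Add(1, Mul(Rational(-1, 3), c))
Function('d')(r) = Add(1, Mul(Rational(-4, 3), r)) (Function('d')(r) = Add(Add(1, Mul(Rational(-1, 3), r)), Mul(-1, r)) = Add(1, Mul(Rational(-4, 3), r)))
Pow(Function('E')(Function('d')(9)), -1) = Pow(Pow(Add(1, Mul(Rational(-4, 3), 9)), -1), -1) = Pow(Pow(Add(1, -12), -1), -1) = Pow(Pow(-11, -1), -1) = Pow(Rational(-1, 11), -1) = -11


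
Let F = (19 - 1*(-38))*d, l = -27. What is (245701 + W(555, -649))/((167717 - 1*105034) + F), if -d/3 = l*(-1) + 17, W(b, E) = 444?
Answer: 246145/55159 ≈ 4.4625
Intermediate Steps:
d = -132 (d = -3*(-27*(-1) + 17) = -3*(27 + 17) = -3*44 = -132)
F = -7524 (F = (19 - 1*(-38))*(-132) = (19 + 38)*(-132) = 57*(-132) = -7524)
(245701 + W(555, -649))/((167717 - 1*105034) + F) = (245701 + 444)/((167717 - 1*105034) - 7524) = 246145/((167717 - 105034) - 7524) = 246145/(62683 - 7524) = 246145/55159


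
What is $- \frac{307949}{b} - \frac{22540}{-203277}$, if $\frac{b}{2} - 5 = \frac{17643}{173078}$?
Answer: $- \frac{5417230532956727}{179500299141} \approx -30180.0$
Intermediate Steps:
$b = \frac{883033}{86539}$ ($b = 10 + 2 \cdot \frac{17643}{173078} = 10 + \frac{17643}{86539} = \frac{883033}{86539} \approx 10.204$)
$- \frac{307949}{b} - \frac{22540}{-203277} = - \frac{307949}{\frac{883033}{86539}} - \frac{22540}{-203277} = \left(-307949\right) \frac{86539}{883033} - - \frac{22540}{203277} = - \frac{26649598511}{883033} + \frac{22540}{203277} = - \frac{5417230532956727}{179500299141}$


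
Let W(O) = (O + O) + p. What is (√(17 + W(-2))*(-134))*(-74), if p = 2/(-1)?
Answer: 9916*√11 ≈ 32888.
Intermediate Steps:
p = -2 (p = 2*(-1) = -2)
W(O) = -2 + 2*O (W(O) = (O + O) - 2 = 2*O - 2 = -2 + 2*O)
(√(17 + W(-2))*(-134))*(-74) = (√(17 + (-2 + 2*(-2)))*(-134))*(-74) = (√(17 + (-2 - 4))*(-134))*(-74) = (√(17 - 6)*(-134))*(-74) = (√11*(-134))*(-74) = -134*√11*(-74) = 9916*√11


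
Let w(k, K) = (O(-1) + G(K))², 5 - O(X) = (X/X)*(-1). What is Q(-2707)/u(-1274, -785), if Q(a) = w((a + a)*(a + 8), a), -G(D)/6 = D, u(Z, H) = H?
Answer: -263997504/785 ≈ -3.3630e+5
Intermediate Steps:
G(D) = -6*D
O(X) = 6 (O(X) = 5 - X/X*(-1) = 5 - (-1) = 5 - 1*(-1) = 5 + 1 = 6)
w(k, K) = (6 - 6*K)²
Q(a) = 36*(-1 + a)²
Q(-2707)/u(-1274, -785) = (36*(-1 - 2707)²)/(-785) = (36*(-2708)²)*(-1/785) = (36*7333264)*(-1/785) = 263997504*(-1/785) = -263997504/785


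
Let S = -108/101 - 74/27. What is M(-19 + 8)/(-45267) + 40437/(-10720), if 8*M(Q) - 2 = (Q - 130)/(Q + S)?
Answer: -73927479306313/19598286086880 ≈ -3.7721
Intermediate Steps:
S = -10390/2727 (S = -108*1/101 - 74*1/27 = -108/101 - 74/27 = -10390/2727 ≈ -3.8100)
M(Q) = 1/4 + (-130 + Q)/(8*(-10390/2727 + Q)) (M(Q) = 1/4 + ((Q - 130)/(Q - 10390/2727))/8 = 1/4 + ((-130 + Q)/(-10390/2727 + Q))/8 = 1/4 + (-130 + Q)/(8*(-10390/2727 + Q)))
M(-19 + 8)/(-45267) + 40437/(-10720) = ((-375290 + 8181*(-19 + 8))/(8*(-10390 + 2727*(-19 + 8))))/(-45267) + 40437/(-10720) = ((-375290 + 8181*(-11))/(8*(-10390 + 2727*(-11))))*(-1/45267) + 40437*(-1/10720) = ((-375290 - 89991)/(8*(-10390 - 29997)))*(-1/45267) - 40437/10720 = ((1/8)*(-465281)/(-40387))*(-1/45267) - 40437/10720 = ((1/8)*(-1/40387)*(-465281))*(-1/45267) - 40437/10720 = (465281/323096)*(-1/45267) - 40437/10720 = -465281/14625586632 - 40437/10720 = -73927479306313/19598286086880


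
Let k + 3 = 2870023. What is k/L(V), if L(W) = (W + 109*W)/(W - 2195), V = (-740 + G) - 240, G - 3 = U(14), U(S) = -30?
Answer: 918980404/11077 ≈ 82963.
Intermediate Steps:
G = -27 (G = 3 - 30 = -27)
V = -1007 (V = (-740 - 27) - 240 = -767 - 240 = -1007)
L(W) = 110*W/(-2195 + W) (L(W) = (110*W)/(-2195 + W) = 110*W/(-2195 + W))
k = 2870020 (k = -3 + 2870023 = 2870020)
k/L(V) = 2870020/((110*(-1007)/(-2195 - 1007))) = 2870020/((110*(-1007)/(-3202))) = 2870020/((110*(-1007)*(-1/3202))) = 2870020/(55385/1601) = 2870020*(1601/55385) = 918980404/11077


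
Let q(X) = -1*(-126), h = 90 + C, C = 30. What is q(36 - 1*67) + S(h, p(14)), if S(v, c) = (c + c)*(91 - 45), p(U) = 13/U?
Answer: 1480/7 ≈ 211.43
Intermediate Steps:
h = 120 (h = 90 + 30 = 120)
S(v, c) = 92*c (S(v, c) = (2*c)*46 = 92*c)
q(X) = 126
q(36 - 1*67) + S(h, p(14)) = 126 + 92*(13/14) = 126 + 598/7 = 1480/7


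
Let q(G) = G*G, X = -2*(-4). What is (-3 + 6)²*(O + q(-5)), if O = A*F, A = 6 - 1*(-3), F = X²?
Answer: 5409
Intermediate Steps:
X = 8
F = 64 (F = 8² = 64)
q(G) = G²
A = 9 (A = 6 + 3 = 9)
O = 576 (O = 9*64 = 576)
(-3 + 6)²*(O + q(-5)) = (-3 + 6)²*(576 + (-5)²) = 3²*(576 + 25) = 9*601 = 5409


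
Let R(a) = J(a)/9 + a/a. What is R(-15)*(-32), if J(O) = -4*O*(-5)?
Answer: 3104/3 ≈ 1034.7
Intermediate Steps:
J(O) = 20*O
R(a) = 1 + 20*a/9 (R(a) = (20*a)/9 + a/a = (20*a)*(1/9) + 1 = 20*a/9 + 1 = 1 + 20*a/9)
R(-15)*(-32) = (1 + (20/9)*(-15))*(-32) = (1 - 100/3)*(-32) = -97/3*(-32) = 3104/3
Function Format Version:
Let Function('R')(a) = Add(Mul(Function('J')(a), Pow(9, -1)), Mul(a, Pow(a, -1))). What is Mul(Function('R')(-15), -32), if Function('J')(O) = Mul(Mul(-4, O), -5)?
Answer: Rational(3104, 3) ≈ 1034.7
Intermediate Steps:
Function('J')(O) = Mul(20, O)
Function('R')(a) = Add(1, Mul(Rational(20, 9), a)) (Function('R')(a) = Add(Mul(Mul(20, a), Pow(9, -1)), Mul(a, Pow(a, -1))) = Add(Mul(Mul(20, a), Rational(1, 9)), 1) = Add(Mul(Rational(20, 9), a), 1) = Add(1, Mul(Rational(20, 9), a)))
Mul(Function('R')(-15), -32) = Mul(Add(1, Mul(Rational(20, 9), -15)), -32) = Mul(Add(1, Rational(-100, 3)), -32) = Mul(Rational(-97, 3), -32) = Rational(3104, 3)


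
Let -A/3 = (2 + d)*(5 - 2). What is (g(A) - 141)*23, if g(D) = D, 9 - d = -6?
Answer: -6762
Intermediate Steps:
d = 15 (d = 9 - 1*(-6) = 9 + 6 = 15)
A = -153 (A = -3*(2 + 15)*(5 - 2) = -51*3 = -3*51 = -153)
(g(A) - 141)*23 = (-153 - 141)*23 = -294*23 = -6762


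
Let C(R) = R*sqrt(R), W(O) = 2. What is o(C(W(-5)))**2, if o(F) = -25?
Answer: 625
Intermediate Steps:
C(R) = R**(3/2)
o(C(W(-5)))**2 = (-25)**2 = 625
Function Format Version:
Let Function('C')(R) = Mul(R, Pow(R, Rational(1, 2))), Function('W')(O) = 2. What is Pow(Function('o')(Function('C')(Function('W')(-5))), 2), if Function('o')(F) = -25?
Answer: 625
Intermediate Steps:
Function('C')(R) = Pow(R, Rational(3, 2))
Pow(Function('o')(Function('C')(Function('W')(-5))), 2) = Pow(-25, 2) = 625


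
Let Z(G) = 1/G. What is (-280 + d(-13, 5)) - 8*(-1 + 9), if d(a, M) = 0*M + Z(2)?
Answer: -687/2 ≈ -343.50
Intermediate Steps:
d(a, M) = ½ (d(a, M) = 0*M + 1/2 = 0 + ½ = ½)
(-280 + d(-13, 5)) - 8*(-1 + 9) = (-280 + ½) - 8*(-1 + 9) = -559/2 - 8*8 = -559/2 - 64 = -687/2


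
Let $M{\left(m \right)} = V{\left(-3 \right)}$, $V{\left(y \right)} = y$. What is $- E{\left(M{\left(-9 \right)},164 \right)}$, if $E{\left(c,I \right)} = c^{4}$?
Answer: $-81$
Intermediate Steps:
$M{\left(m \right)} = -3$
$- E{\left(M{\left(-9 \right)},164 \right)} = - \left(-3\right)^{4} = \left(-1\right) 81 = -81$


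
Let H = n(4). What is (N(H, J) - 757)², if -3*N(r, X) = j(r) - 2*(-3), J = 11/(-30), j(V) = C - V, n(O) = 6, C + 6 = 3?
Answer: 571536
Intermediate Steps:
C = -3 (C = -6 + 3 = -3)
H = 6
j(V) = -3 - V
J = -11/30 (J = 11*(-1/30) = -11/30 ≈ -0.36667)
N(r, X) = -1 + r/3 (N(r, X) = -((-3 - r) - 2*(-3))/3 = -((-3 - r) + 6)/3 = -(3 - r)/3 = -1 + r/3)
(N(H, J) - 757)² = ((-1 + (⅓)*6) - 757)² = ((-1 + 2) - 757)² = (1 - 757)² = (-756)² = 571536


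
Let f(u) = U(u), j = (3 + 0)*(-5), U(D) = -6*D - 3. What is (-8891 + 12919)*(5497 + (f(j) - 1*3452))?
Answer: 8587696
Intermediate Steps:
U(D) = -3 - 6*D
j = -15 (j = 3*(-5) = -15)
f(u) = -3 - 6*u
(-8891 + 12919)*(5497 + (f(j) - 1*3452)) = (-8891 + 12919)*(5497 + ((-3 - 6*(-15)) - 1*3452)) = 4028*(5497 + ((-3 + 90) - 3452)) = 4028*(5497 + (87 - 3452)) = 4028*(5497 - 3365) = 4028*2132 = 8587696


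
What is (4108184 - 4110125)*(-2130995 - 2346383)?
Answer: 8690590698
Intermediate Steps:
(4108184 - 4110125)*(-2130995 - 2346383) = -1941*(-4477378) = 8690590698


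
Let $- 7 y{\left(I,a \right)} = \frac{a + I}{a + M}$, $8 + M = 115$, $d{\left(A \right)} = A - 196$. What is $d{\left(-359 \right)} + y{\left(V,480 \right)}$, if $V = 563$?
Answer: $- \frac{325934}{587} \approx -555.25$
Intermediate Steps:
$d{\left(A \right)} = -196 + A$
$M = 107$ ($M = -8 + 115 = 107$)
$y{\left(I,a \right)} = - \frac{I + a}{7 \left(107 + a\right)}$ ($y{\left(I,a \right)} = - \frac{\left(a + I\right) \frac{1}{a + 107}}{7} = - \frac{\left(I + a\right) \frac{1}{107 + a}}{7} = - \frac{\frac{1}{107 + a} \left(I + a\right)}{7} = - \frac{I + a}{7 \left(107 + a\right)}$)
$d{\left(-359 \right)} + y{\left(V,480 \right)} = \left(-196 - 359\right) + \frac{\left(-1\right) 563 - 480}{7 \left(107 + 480\right)} = -555 + \frac{-563 - 480}{7 \cdot 587} = -555 + \frac{1}{7} \cdot \frac{1}{587} \left(-1043\right) = -555 - \frac{149}{587} = - \frac{325934}{587}$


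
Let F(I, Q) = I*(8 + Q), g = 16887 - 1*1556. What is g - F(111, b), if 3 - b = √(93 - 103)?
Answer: 14110 + 111*I*√10 ≈ 14110.0 + 351.01*I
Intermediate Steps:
g = 15331 (g = 16887 - 1556 = 15331)
b = 3 - I*√10 (b = 3 - √(93 - 103) = 3 - √(-10) = 3 - I*√10 ≈ 3.0 - 3.1623*I)
g - F(111, b) = 15331 - 111*(8 + (3 - I*√10)) = 15331 - 111*(11 - I*√10) = 15331 - (1221 - 111*I*√10) = 15331 + (-1221 + 111*I*√10) = 14110 + 111*I*√10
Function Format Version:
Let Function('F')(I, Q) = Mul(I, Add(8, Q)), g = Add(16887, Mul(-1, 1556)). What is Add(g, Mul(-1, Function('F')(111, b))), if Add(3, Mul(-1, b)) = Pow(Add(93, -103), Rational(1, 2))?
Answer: Add(14110, Mul(111, I, Pow(10, Rational(1, 2)))) ≈ Add(14110., Mul(351.01, I))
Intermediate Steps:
g = 15331 (g = Add(16887, -1556) = 15331)
b = Add(3, Mul(-1, I, Pow(10, Rational(1, 2)))) (b = Add(3, Mul(-1, Pow(Add(93, -103), Rational(1, 2)))) = Add(3, Mul(-1, Pow(-10, Rational(1, 2)))) = Add(3, Mul(-1, Mul(I, Pow(10, Rational(1, 2))))) = Add(3, Mul(-1, I, Pow(10, Rational(1, 2)))) ≈ Add(3.0000, Mul(-3.1623, I)))
Add(g, Mul(-1, Function('F')(111, b))) = Add(15331, Mul(-1, Mul(111, Add(8, Add(3, Mul(-1, I, Pow(10, Rational(1, 2)))))))) = Add(15331, Mul(-1, Mul(111, Add(11, Mul(-1, I, Pow(10, Rational(1, 2))))))) = Add(15331, Mul(-1, Add(1221, Mul(-111, I, Pow(10, Rational(1, 2)))))) = Add(15331, Add(-1221, Mul(111, I, Pow(10, Rational(1, 2))))) = Add(14110, Mul(111, I, Pow(10, Rational(1, 2))))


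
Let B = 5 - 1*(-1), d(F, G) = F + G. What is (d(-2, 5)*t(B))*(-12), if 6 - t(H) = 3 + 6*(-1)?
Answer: -324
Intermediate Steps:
B = 6 (B = 5 + 1 = 6)
t(H) = 9 (t(H) = 6 - (3 + 6*(-1)) = 6 - (3 - 6) = 6 - 1*(-3) = 6 + 3 = 9)
(d(-2, 5)*t(B))*(-12) = ((-2 + 5)*9)*(-12) = (3*9)*(-12) = 27*(-12) = -324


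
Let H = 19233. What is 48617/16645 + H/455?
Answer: 68450804/1514695 ≈ 45.191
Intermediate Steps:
48617/16645 + H/455 = 48617/16645 + 19233/455 = 68450804/1514695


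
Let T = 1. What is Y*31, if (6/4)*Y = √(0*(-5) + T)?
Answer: 62/3 ≈ 20.667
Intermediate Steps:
Y = ⅔ (Y = 2*√(0*(-5) + 1)/3 = 2*√(0 + 1)/3 = 2*√1/3 = (⅔)*1 = ⅔ ≈ 0.66667)
Y*31 = (⅔)*31 = 62/3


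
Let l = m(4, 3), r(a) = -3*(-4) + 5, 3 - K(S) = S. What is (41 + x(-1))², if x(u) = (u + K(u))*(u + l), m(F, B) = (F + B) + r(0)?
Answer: 12100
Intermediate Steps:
K(S) = 3 - S
r(a) = 17 (r(a) = 12 + 5 = 17)
m(F, B) = 17 + B + F (m(F, B) = (F + B) + 17 = (B + F) + 17 = 17 + B + F)
l = 24 (l = 17 + 3 + 4 = 24)
x(u) = 72 + 3*u (x(u) = (u + (3 - u))*(u + 24) = 3*(24 + u) = 72 + 3*u)
(41 + x(-1))² = (41 + (72 + 3*(-1)))² = (41 + (72 - 3))² = (41 + 69)² = 110² = 12100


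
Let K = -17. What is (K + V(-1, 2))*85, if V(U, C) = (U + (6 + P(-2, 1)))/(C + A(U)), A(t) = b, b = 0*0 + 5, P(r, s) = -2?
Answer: -9860/7 ≈ -1408.6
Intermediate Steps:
b = 5 (b = 0 + 5 = 5)
A(t) = 5
V(U, C) = (4 + U)/(5 + C) (V(U, C) = (U + (6 - 2))/(C + 5) = (U + 4)/(5 + C) = (4 + U)/(5 + C))
(K + V(-1, 2))*85 = (-17 + (4 - 1)/(5 + 2))*85 = (-17 + 3/7)*85 = -116/7*85 = -9860/7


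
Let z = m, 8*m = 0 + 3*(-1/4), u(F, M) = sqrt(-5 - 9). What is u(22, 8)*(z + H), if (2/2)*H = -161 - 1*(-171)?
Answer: 317*I*sqrt(14)/32 ≈ 37.066*I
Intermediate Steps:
u(F, M) = I*sqrt(14) (u(F, M) = sqrt(-14) = I*sqrt(14))
H = 10 (H = -161 - 1*(-171) = -161 + 171 = 10)
m = -3/32 (m = (0 + 3*(-1/4))/8 = (0 - 3/4)/8 = (1/8)*(-3/4) = -3/32 ≈ -0.093750)
z = -3/32 ≈ -0.093750
u(22, 8)*(z + H) = (I*sqrt(14))*(-3/32 + 10) = (I*sqrt(14))*(317/32) = 317*I*sqrt(14)/32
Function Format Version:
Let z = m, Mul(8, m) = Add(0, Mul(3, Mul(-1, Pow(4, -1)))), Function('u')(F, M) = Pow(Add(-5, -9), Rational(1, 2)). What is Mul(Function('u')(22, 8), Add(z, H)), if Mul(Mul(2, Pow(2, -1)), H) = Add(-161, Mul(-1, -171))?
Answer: Mul(Rational(317, 32), I, Pow(14, Rational(1, 2))) ≈ Mul(37.066, I)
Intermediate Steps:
Function('u')(F, M) = Mul(I, Pow(14, Rational(1, 2))) (Function('u')(F, M) = Pow(-14, Rational(1, 2)) = Mul(I, Pow(14, Rational(1, 2))))
H = 10 (H = Add(-161, Mul(-1, -171)) = Add(-161, 171) = 10)
m = Rational(-3, 32) (m = Mul(Rational(1, 8), Add(0, Mul(3, Mul(-1, Pow(4, -1))))) = Mul(Rational(1, 8), Add(0, Mul(3, Mul(-1, Rational(1, 4))))) = Mul(Rational(1, 8), Add(0, Mul(3, Rational(-1, 4)))) = Mul(Rational(1, 8), Add(0, Rational(-3, 4))) = Mul(Rational(1, 8), Rational(-3, 4)) = Rational(-3, 32) ≈ -0.093750)
z = Rational(-3, 32) ≈ -0.093750
Mul(Function('u')(22, 8), Add(z, H)) = Mul(Mul(I, Pow(14, Rational(1, 2))), Add(Rational(-3, 32), 10)) = Mul(Mul(I, Pow(14, Rational(1, 2))), Rational(317, 32)) = Mul(Rational(317, 32), I, Pow(14, Rational(1, 2)))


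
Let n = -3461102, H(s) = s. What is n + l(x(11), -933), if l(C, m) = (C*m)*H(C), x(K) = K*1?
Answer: -3573995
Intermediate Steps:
x(K) = K
l(C, m) = m*C² (l(C, m) = (C*m)*C = m*C²)
n + l(x(11), -933) = -3461102 - 933*11² = -3461102 - 933*121 = -3461102 - 112893 = -3573995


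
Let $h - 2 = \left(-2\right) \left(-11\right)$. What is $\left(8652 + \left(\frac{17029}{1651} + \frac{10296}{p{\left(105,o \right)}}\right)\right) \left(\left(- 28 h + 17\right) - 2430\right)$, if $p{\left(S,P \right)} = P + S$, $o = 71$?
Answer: $- \frac{88836057965}{3302} \approx -2.6904 \cdot 10^{7}$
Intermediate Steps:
$h = 24$ ($h = 2 - -22 = 2 + 22 = 24$)
$\left(8652 + \left(\frac{17029}{1651} + \frac{10296}{p{\left(105,o \right)}}\right)\right) \left(\left(- 28 h + 17\right) - 2430\right) = \left(8652 + \left(\frac{17029}{1651} + \frac{10296}{71 + 105}\right)\right) \left(\left(\left(-28\right) 24 + 17\right) - 2430\right) = \left(8652 + \left(17029 \cdot \frac{1}{1651} + \frac{10296}{176}\right)\right) \left(\left(-672 + 17\right) - 2430\right) = \left(8652 + \left(\frac{17029}{1651} + 10296 \cdot \frac{1}{176}\right)\right) \left(-655 - 2430\right) = \left(8652 + \left(\frac{17029}{1651} + \frac{117}{2}\right)\right) \left(-3085\right) = \left(8652 + \frac{227225}{3302}\right) \left(-3085\right) = \frac{28796129}{3302} \left(-3085\right) = - \frac{88836057965}{3302}$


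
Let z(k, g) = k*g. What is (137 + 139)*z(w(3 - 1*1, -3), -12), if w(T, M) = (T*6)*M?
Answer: 119232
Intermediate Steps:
w(T, M) = 6*M*T (w(T, M) = (6*T)*M = 6*M*T)
z(k, g) = g*k
(137 + 139)*z(w(3 - 1*1, -3), -12) = (137 + 139)*(-72*(-3)*(3 - 1*1)) = 276*(-72*(-3)*(3 - 1)) = 276*(-72*(-3)*2) = 276*(-12*(-36)) = 276*432 = 119232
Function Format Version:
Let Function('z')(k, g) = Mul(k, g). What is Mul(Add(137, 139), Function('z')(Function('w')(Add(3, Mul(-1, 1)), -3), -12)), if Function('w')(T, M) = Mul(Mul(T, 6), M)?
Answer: 119232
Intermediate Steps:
Function('w')(T, M) = Mul(6, M, T) (Function('w')(T, M) = Mul(Mul(6, T), M) = Mul(6, M, T))
Function('z')(k, g) = Mul(g, k)
Mul(Add(137, 139), Function('z')(Function('w')(Add(3, Mul(-1, 1)), -3), -12)) = Mul(Add(137, 139), Mul(-12, Mul(6, -3, Add(3, Mul(-1, 1))))) = Mul(276, Mul(-12, Mul(6, -3, Add(3, -1)))) = Mul(276, Mul(-12, Mul(6, -3, 2))) = Mul(276, Mul(-12, -36)) = Mul(276, 432) = 119232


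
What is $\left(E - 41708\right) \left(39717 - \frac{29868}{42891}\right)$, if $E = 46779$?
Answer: $\frac{2879435468503}{14297} \approx 2.014 \cdot 10^{8}$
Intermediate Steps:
$\left(E - 41708\right) \left(39717 - \frac{29868}{42891}\right) = \left(46779 - 41708\right) \left(39717 - \frac{29868}{42891}\right) = 5071 \left(39717 - \frac{9956}{14297}\right) = 5071 \cdot \frac{567823993}{14297} = \frac{2879435468503}{14297}$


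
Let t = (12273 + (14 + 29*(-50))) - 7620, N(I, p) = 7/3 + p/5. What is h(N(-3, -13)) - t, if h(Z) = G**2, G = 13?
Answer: -3048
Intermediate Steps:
N(I, p) = 7/3 + p/5 (N(I, p) = 7*(1/3) + p*(1/5) = 7/3 + p/5)
h(Z) = 169 (h(Z) = 13**2 = 169)
t = 3217 (t = (12273 + (14 - 1450)) - 7620 = (12273 - 1436) - 7620 = 10837 - 7620 = 3217)
h(N(-3, -13)) - t = 169 - 1*3217 = 169 - 3217 = -3048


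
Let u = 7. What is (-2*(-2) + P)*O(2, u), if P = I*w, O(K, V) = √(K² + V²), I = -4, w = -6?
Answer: 28*√53 ≈ 203.84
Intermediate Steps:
P = 24 (P = -4*(-6) = 24)
(-2*(-2) + P)*O(2, u) = (-2*(-2) + 24)*√(2² + 7²) = (4 + 24)*√(4 + 49) = 28*√53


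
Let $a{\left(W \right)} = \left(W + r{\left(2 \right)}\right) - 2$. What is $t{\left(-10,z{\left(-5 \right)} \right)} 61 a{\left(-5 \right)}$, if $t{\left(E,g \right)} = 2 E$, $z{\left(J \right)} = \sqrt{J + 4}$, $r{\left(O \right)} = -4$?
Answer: $13420$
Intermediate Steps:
$z{\left(J \right)} = \sqrt{4 + J}$
$a{\left(W \right)} = -6 + W$ ($a{\left(W \right)} = \left(W - 4\right) - 2 = \left(-4 + W\right) - 2 = -6 + W$)
$t{\left(-10,z{\left(-5 \right)} \right)} 61 a{\left(-5 \right)} = 2 \left(-10\right) 61 \left(-6 - 5\right) = \left(-20\right) 61 \left(-11\right) = \left(-1220\right) \left(-11\right) = 13420$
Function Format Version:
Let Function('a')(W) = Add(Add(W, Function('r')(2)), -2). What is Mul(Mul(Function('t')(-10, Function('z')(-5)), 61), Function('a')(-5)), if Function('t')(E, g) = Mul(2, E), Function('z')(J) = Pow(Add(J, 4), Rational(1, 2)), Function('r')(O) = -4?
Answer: 13420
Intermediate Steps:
Function('z')(J) = Pow(Add(4, J), Rational(1, 2))
Function('a')(W) = Add(-6, W) (Function('a')(W) = Add(Add(W, -4), -2) = Add(Add(-4, W), -2) = Add(-6, W))
Mul(Mul(Function('t')(-10, Function('z')(-5)), 61), Function('a')(-5)) = Mul(Mul(Mul(2, -10), 61), Add(-6, -5)) = Mul(Mul(-20, 61), -11) = Mul(-1220, -11) = 13420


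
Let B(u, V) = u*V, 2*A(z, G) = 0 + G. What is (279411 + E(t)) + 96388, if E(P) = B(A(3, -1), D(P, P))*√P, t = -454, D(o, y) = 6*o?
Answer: 375799 + 1362*I*√454 ≈ 3.758e+5 + 29021.0*I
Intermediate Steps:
A(z, G) = G/2 (A(z, G) = (0 + G)/2 = G/2)
B(u, V) = V*u
E(P) = -3*P^(3/2) (E(P) = ((6*P)*((½)*(-1)))*√P = ((6*P)*(-½))*√P = (-3*P)*√P = -3*P^(3/2))
(279411 + E(t)) + 96388 = (279411 - (-1362)*I*√454) + 96388 = (279411 + 1362*I*√454) + 96388 = 375799 + 1362*I*√454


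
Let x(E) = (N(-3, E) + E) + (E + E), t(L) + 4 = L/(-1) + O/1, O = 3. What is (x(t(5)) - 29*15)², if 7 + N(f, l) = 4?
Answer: 207936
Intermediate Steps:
t(L) = -1 - L (t(L) = -4 + (L/(-1) + 3/1) = -4 + (L*(-1) + 3*1) = -4 + (-L + 3) = -4 + (3 - L) = -1 - L)
N(f, l) = -3 (N(f, l) = -7 + 4 = -3)
x(E) = -3 + 3*E (x(E) = (-3 + E) + (E + E) = (-3 + E) + 2*E = -3 + 3*E)
(x(t(5)) - 29*15)² = ((-3 + 3*(-1 - 1*5)) - 29*15)² = ((-3 + 3*(-1 - 5)) - 435)² = ((-3 + 3*(-6)) - 435)² = ((-3 - 18) - 435)² = (-21 - 435)² = (-456)² = 207936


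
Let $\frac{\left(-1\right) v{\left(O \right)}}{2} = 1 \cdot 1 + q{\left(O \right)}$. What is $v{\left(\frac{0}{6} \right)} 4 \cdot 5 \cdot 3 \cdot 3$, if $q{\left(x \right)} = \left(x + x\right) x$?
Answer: $-360$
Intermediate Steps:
$q{\left(x \right)} = 2 x^{2}$ ($q{\left(x \right)} = 2 x x = 2 x^{2}$)
$v{\left(O \right)} = -2 - 4 O^{2}$ ($v{\left(O \right)} = - 2 \left(1 \cdot 1 + 2 O^{2}\right) = - 2 \left(1 + 2 O^{2}\right) = -2 - 4 O^{2}$)
$v{\left(\frac{0}{6} \right)} 4 \cdot 5 \cdot 3 \cdot 3 = \left(-2 - 4 \left(\frac{0}{6}\right)^{2}\right) 4 \cdot 5 \cdot 3 \cdot 3 = \left(-2 - 4 \left(0 \cdot \frac{1}{6}\right)^{2}\right) 20 \cdot 3 \cdot 3 = \left(-2 - 4 \cdot 0^{2}\right) 60 \cdot 3 = \left(-2 - 0\right) 60 \cdot 3 = \left(-2 + 0\right) 60 \cdot 3 = \left(-2\right) 60 \cdot 3 = \left(-120\right) 3 = -360$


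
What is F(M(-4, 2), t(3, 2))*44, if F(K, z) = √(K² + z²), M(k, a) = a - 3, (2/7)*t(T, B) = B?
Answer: 220*√2 ≈ 311.13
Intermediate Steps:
t(T, B) = 7*B/2
M(k, a) = -3 + a
F(M(-4, 2), t(3, 2))*44 = √((-3 + 2)² + ((7/2)*2)²)*44 = √((-1)² + 7²)*44 = √(1 + 49)*44 = √50*44 = (5*√2)*44 = 220*√2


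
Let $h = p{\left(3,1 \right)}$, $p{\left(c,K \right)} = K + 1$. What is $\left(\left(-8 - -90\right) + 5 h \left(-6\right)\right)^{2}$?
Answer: $484$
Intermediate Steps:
$p{\left(c,K \right)} = 1 + K$
$h = 2$ ($h = 1 + 1 = 2$)
$\left(\left(-8 - -90\right) + 5 h \left(-6\right)\right)^{2} = \left(\left(-8 - -90\right) + 5 \cdot 2 \left(-6\right)\right)^{2} = \left(\left(-8 + 90\right) + 10 \left(-6\right)\right)^{2} = \left(82 - 60\right)^{2} = 22^{2} = 484$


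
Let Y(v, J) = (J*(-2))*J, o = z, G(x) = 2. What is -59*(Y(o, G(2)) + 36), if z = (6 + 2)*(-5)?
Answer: -1652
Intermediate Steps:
z = -40 (z = 8*(-5) = -40)
o = -40
Y(v, J) = -2*J² (Y(v, J) = (-2*J)*J = -2*J²)
-59*(Y(o, G(2)) + 36) = -59*(-2*2² + 36) = -59*(-2*4 + 36) = -59*(-8 + 36) = -59*28 = -1652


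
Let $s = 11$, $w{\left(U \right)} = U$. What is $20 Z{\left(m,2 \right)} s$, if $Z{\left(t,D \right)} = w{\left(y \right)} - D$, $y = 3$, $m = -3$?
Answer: $220$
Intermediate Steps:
$Z{\left(t,D \right)} = 3 - D$
$20 Z{\left(m,2 \right)} s = 20 \left(3 - 2\right) 11 = 20 \cdot 1 \cdot 11 = 20 \cdot 11 = 220$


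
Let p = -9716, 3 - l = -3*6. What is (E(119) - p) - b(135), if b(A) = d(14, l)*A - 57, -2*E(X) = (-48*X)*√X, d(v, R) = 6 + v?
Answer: 7073 + 2856*√119 ≈ 38228.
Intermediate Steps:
l = 21 (l = 3 - (-3)*6 = 3 - 1*(-18) = 3 + 18 = 21)
E(X) = 24*X^(3/2) (E(X) = -(-48*X)*√X/2 = -(-24)*X^(3/2) = 24*X^(3/2))
b(A) = -57 + 20*A (b(A) = (6 + 14)*A - 57 = 20*A - 57 = -57 + 20*A)
(E(119) - p) - b(135) = (24*119^(3/2) - 1*(-9716)) - (-57 + 20*135) = (24*(119*√119) + 9716) - (-57 + 2700) = (2856*√119 + 9716) - 1*2643 = (9716 + 2856*√119) - 2643 = 7073 + 2856*√119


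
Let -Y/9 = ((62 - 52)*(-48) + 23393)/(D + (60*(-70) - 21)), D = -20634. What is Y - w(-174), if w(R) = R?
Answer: 1510329/8285 ≈ 182.30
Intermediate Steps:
Y = 68739/8285 (Y = -9*((62 - 52)*(-48) + 23393)/(-20634 + (60*(-70) - 21)) = -9*(10*(-48) + 23393)/(-20634 + (-4200 - 21)) = -9*(-480 + 23393)/(-20634 - 4221) = -206217/(-24855) = -206217*(-1)/24855 = -9*(-22913/24855) = 68739/8285 ≈ 8.2968)
Y - w(-174) = 68739/8285 - 1*(-174) = 68739/8285 + 174 = 1510329/8285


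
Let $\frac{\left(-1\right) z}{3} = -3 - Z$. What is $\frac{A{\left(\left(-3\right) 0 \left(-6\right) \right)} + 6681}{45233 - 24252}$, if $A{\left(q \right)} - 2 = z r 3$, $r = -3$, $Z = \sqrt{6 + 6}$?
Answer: $\frac{6602}{20981} - \frac{54 \sqrt{3}}{20981} \approx 0.31021$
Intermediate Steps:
$Z = 2 \sqrt{3}$ ($Z = \sqrt{12} = 2 \sqrt{3} \approx 3.4641$)
$z = 9 + 6 \sqrt{3}$ ($z = - 3 \left(-3 - 2 \sqrt{3}\right) = 9 + 6 \sqrt{3} \approx 19.392$)
$A{\left(q \right)} = -79 - 54 \sqrt{3}$ ($A{\left(q \right)} = 2 + \left(9 + 6 \sqrt{3}\right) \left(-3\right) 3 = 2 + \left(-27 - 18 \sqrt{3}\right) 3 = 2 - \left(81 + 54 \sqrt{3}\right) = -79 - 54 \sqrt{3}$)
$\frac{A{\left(\left(-3\right) 0 \left(-6\right) \right)} + 6681}{45233 - 24252} = \frac{\left(-79 - 54 \sqrt{3}\right) + 6681}{45233 - 24252} = \frac{6602 - 54 \sqrt{3}}{20981} = \left(6602 - 54 \sqrt{3}\right) \frac{1}{20981} = \frac{6602}{20981} - \frac{54 \sqrt{3}}{20981}$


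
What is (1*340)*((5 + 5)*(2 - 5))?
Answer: -10200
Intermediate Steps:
(1*340)*((5 + 5)*(2 - 5)) = 340*(10*(-3)) = 340*(-30) = -10200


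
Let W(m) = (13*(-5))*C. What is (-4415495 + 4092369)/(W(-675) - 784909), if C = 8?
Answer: 323126/785429 ≈ 0.41140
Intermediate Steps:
W(m) = -520 (W(m) = (13*(-5))*8 = -65*8 = -520)
(-4415495 + 4092369)/(W(-675) - 784909) = (-4415495 + 4092369)/(-520 - 784909) = -323126/(-785429) = -323126*(-1/785429) = 323126/785429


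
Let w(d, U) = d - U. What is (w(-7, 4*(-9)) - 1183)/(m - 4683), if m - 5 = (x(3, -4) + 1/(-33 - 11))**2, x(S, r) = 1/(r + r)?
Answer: 8936576/36226263 ≈ 0.24669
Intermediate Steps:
x(S, r) = 1/(2*r)
m = 38889/7744 (m = 5 + ((1/2)/(-4) + 1/(-33 - 11))**2 = 5 + ((1/2)*(-1/4) + 1/(-44))**2 = 5 + (-1/8 - 1/44)**2 = 5 + (-13/88)**2 = 5 + 169/7744 = 38889/7744 ≈ 5.0218)
(w(-7, 4*(-9)) - 1183)/(m - 4683) = ((-7 - 4*(-9)) - 1183)/(38889/7744 - 4683) = ((-7 - 1*(-36)) - 1183)/(-36226263/7744) = ((-7 + 36) - 1183)*(-7744/36226263) = (29 - 1183)*(-7744/36226263) = -1154*(-7744/36226263) = 8936576/36226263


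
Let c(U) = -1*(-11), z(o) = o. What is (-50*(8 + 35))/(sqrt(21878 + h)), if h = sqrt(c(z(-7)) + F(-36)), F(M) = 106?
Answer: -2150/sqrt(21878 + 3*sqrt(13)) ≈ -14.532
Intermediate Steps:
c(U) = 11
h = 3*sqrt(13) (h = sqrt(11 + 106) = sqrt(117) = 3*sqrt(13) ≈ 10.817)
(-50*(8 + 35))/(sqrt(21878 + h)) = (-50*(8 + 35))/(sqrt(21878 + 3*sqrt(13))) = (-50*43)/sqrt(21878 + 3*sqrt(13)) = -2150/sqrt(21878 + 3*sqrt(13))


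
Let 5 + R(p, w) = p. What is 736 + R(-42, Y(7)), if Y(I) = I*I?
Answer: 689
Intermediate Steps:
Y(I) = I**2
R(p, w) = -5 + p
736 + R(-42, Y(7)) = 736 + (-5 - 42) = 736 - 47 = 689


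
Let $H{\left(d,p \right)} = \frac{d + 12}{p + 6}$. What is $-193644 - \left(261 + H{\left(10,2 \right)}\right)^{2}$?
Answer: $- \frac{4211329}{16} \approx -2.6321 \cdot 10^{5}$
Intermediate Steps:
$H{\left(d,p \right)} = \frac{12 + d}{6 + p}$
$-193644 - \left(261 + H{\left(10,2 \right)}\right)^{2} = -193644 - \left(261 + \frac{12 + 10}{6 + 2}\right)^{2} = -193644 - \left(261 + \frac{1}{8} \cdot 22\right)^{2} = -193644 - \left(261 + \frac{11}{4}\right)^{2} = -193644 - \left(\frac{1055}{4}\right)^{2} = -193644 - \frac{1113025}{16} = - \frac{4211329}{16}$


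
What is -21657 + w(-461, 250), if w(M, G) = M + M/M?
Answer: -22117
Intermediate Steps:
w(M, G) = 1 + M (w(M, G) = M + 1 = 1 + M)
-21657 + w(-461, 250) = -21657 + (1 - 461) = -21657 - 460 = -22117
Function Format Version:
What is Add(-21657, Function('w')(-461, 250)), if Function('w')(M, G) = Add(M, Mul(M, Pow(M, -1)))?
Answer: -22117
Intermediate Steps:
Function('w')(M, G) = Add(1, M) (Function('w')(M, G) = Add(M, 1) = Add(1, M))
Add(-21657, Function('w')(-461, 250)) = Add(-21657, Add(1, -461)) = Add(-21657, -460) = -22117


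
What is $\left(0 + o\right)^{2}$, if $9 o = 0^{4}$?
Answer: $0$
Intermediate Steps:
$o = 0$ ($o = \frac{0^{4}}{9} = \frac{1}{9} \cdot 0 = 0$)
$\left(0 + o\right)^{2} = \left(0 + 0\right)^{2} = 0^{2} = 0$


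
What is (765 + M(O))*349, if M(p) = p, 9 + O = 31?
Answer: 274663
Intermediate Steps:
O = 22 (O = -9 + 31 = 22)
(765 + M(O))*349 = (765 + 22)*349 = 787*349 = 274663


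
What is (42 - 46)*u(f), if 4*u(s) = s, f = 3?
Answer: -3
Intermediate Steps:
u(s) = s/4
(42 - 46)*u(f) = (42 - 46)*((¼)*3) = -4*¾ = -3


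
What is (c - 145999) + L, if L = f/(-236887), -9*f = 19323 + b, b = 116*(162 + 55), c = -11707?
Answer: -336226466503/2131983 ≈ -1.5771e+5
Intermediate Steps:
b = 25172 (b = 116*217 = 25172)
f = -44495/9 (f = -(19323 + 25172)/9 = -⅑*44495 = -44495/9 ≈ -4943.9)
L = 44495/2131983 (L = -44495/9/(-236887) = -44495/9*(-1/236887) = 44495/2131983 ≈ 0.020870)
(c - 145999) + L = (-11707 - 145999) + 44495/2131983 = -157706 + 44495/2131983 = -336226466503/2131983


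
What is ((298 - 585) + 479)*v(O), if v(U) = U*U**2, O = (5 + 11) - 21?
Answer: -24000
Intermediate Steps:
O = -5 (O = 16 - 21 = -5)
v(U) = U**3
((298 - 585) + 479)*v(O) = ((298 - 585) + 479)*(-5)**3 = (-287 + 479)*(-125) = 192*(-125) = -24000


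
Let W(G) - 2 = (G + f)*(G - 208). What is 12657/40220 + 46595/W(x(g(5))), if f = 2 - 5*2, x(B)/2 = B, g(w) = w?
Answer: -934532021/7923340 ≈ -117.95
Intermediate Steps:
x(B) = 2*B
f = -8 (f = 2 - 10 = -8)
W(G) = 2 + (-208 + G)*(-8 + G) (W(G) = 2 + (G - 8)*(G - 208) = 2 + (-8 + G)*(-208 + G) = 2 + (-208 + G)*(-8 + G))
12657/40220 + 46595/W(x(g(5))) = 12657/40220 + 46595/(1666 + (2*5)² - 432*5) = 12657*(1/40220) + 46595/(1666 + 10² - 216*10) = 12657/40220 + 46595/(1666 + 100 - 2160) = 12657/40220 + 46595/(-394) = 12657/40220 + 46595*(-1/394) = 12657/40220 - 46595/394 = -934532021/7923340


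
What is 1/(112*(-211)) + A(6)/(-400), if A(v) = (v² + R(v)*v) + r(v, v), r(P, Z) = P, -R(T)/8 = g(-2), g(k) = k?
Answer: -203851/590800 ≈ -0.34504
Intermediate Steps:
R(T) = 16 (R(T) = -8*(-2) = 16)
A(v) = v² + 17*v (A(v) = (v² + 16*v) + v = v² + 17*v)
1/(112*(-211)) + A(6)/(-400) = 1/(112*(-211)) + (6*(17 + 6))/(-400) = (1/112)*(-1/211) + (6*23)*(-1/400) = -1/23632 + 138*(-1/400) = -1/23632 - 69/200 = -203851/590800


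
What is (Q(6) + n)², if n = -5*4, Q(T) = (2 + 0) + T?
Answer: 144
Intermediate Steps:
Q(T) = 2 + T
n = -20
(Q(6) + n)² = ((2 + 6) - 20)² = (8 - 20)² = (-12)² = 144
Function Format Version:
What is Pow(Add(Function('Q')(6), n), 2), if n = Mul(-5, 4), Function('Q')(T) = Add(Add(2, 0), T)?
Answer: 144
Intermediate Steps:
Function('Q')(T) = Add(2, T)
n = -20
Pow(Add(Function('Q')(6), n), 2) = Pow(Add(Add(2, 6), -20), 2) = Pow(Add(8, -20), 2) = Pow(-12, 2) = 144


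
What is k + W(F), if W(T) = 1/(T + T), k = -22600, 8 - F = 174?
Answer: -7503201/332 ≈ -22600.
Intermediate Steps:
F = -166 (F = 8 - 1*174 = 8 - 174 = -166)
W(T) = 1/(2*T)
k + W(F) = -22600 + (1/2)/(-166) = -22600 + (1/2)*(-1/166) = -22600 - 1/332 = -7503201/332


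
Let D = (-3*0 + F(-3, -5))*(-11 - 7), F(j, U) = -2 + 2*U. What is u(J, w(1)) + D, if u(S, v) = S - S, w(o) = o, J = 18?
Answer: 216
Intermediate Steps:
u(S, v) = 0
D = 216 (D = (-3*0 + (-2 + 2*(-5)))*(-11 - 7) = (0 + (-2 - 10))*(-18) = (0 - 12)*(-18) = -12*(-18) = 216)
u(J, w(1)) + D = 0 + 216 = 216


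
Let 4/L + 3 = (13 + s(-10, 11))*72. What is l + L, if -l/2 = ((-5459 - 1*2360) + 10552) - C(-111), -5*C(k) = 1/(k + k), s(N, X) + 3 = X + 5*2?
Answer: -2253985607/412365 ≈ -5466.0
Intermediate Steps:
s(N, X) = 7 + X (s(N, X) = -3 + (X + 5*2) = -3 + (X + 10) = -3 + (10 + X) = 7 + X)
C(k) = -1/(10*k) (C(k) = -1/(5*(k + k)) = -1/(2*k)/5 = -1/(10*k))
l = -3033629/555 (l = -2*(((-5459 - 1*2360) + 10552) - (-1)/(10*(-111))) = -2*(((-5459 - 2360) + 10552) - (-1)*(-1)/(10*111)) = -2*((-7819 + 10552) - 1*1/1110) = -2*(2733 - 1/1110) = -2*3033629/1110 = -3033629/555 ≈ -5466.0)
L = 4/2229 (L = 4/(-3 + (13 + (7 + 11))*72) = 4/(-3 + (13 + 18)*72) = 4/(-3 + 31*72) = 4/(-3 + 2232) = 4/2229 ≈ 0.0017945)
l + L = -3033629/555 + 4/2229 = -2253985607/412365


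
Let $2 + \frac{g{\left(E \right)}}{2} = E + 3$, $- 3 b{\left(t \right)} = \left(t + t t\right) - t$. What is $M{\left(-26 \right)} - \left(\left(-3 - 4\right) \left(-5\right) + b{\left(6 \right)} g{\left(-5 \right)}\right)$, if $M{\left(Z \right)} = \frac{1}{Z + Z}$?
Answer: $- \frac{6813}{52} \approx -131.02$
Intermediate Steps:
$M{\left(Z \right)} = \frac{1}{2 Z}$
$b{\left(t \right)} = - \frac{t^{2}}{3}$ ($b{\left(t \right)} = - \frac{\left(t + t t\right) - t}{3} = - \frac{\left(t + t^{2}\right) - t}{3} = - \frac{t^{2}}{3}$)
$g{\left(E \right)} = 2 + 2 E$ ($g{\left(E \right)} = -4 + 2 \left(E + 3\right) = -4 + 2 \left(3 + E\right) = -4 + \left(6 + 2 E\right) = 2 + 2 E$)
$M{\left(-26 \right)} - \left(\left(-3 - 4\right) \left(-5\right) + b{\left(6 \right)} g{\left(-5 \right)}\right) = \frac{1}{2 \left(-26\right)} - \left(\left(-3 - 4\right) \left(-5\right) + - \frac{6^{2}}{3} \left(2 + 2 \left(-5\right)\right)\right) = \frac{1}{2} \left(- \frac{1}{26}\right) - \left(\left(-7\right) \left(-5\right) + \left(- \frac{1}{3}\right) 36 \left(2 - 10\right)\right) = - \frac{1}{52} - \left(35 - -96\right) = - \frac{1}{52} - \left(35 + 96\right) = - \frac{1}{52} - 131 = - \frac{6813}{52}$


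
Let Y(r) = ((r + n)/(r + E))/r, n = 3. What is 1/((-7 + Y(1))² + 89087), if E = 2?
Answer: 9/802072 ≈ 1.1221e-5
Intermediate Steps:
Y(r) = (3 + r)/(r*(2 + r)) (Y(r) = ((r + 3)/(r + 2))/r = ((3 + r)/(2 + r))/r = (3 + r)/(r*(2 + r)))
1/((-7 + Y(1))² + 89087) = 1/((-7 + (3 + 1)/(1*(2 + 1)))² + 89087) = 1/((-7 + 1*4/3)² + 89087) = 1/((-7 + 1*(⅓)*4)² + 89087) = 1/((-7 + 4/3)² + 89087) = 1/((-17/3)² + 89087) = 1/(289/9 + 89087) = 1/(802072/9) = 9/802072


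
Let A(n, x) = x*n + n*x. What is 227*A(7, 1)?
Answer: 3178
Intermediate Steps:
A(n, x) = 2*n*x (A(n, x) = n*x + n*x = 2*n*x)
227*A(7, 1) = 227*(2*7*1) = 227*14 = 3178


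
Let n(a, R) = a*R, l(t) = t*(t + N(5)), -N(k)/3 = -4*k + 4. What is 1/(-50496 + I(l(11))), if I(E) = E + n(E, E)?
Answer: 1/371354 ≈ 2.6928e-6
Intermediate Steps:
N(k) = -12 + 12*k (N(k) = -3*(-4*k + 4) = -3*(4 - 4*k) = -12 + 12*k)
l(t) = t*(48 + t) (l(t) = t*(t + (-12 + 12*5)) = t*(t + (-12 + 60)) = t*(t + 48) = t*(48 + t))
n(a, R) = R*a
I(E) = E + E**2 (I(E) = E + E*E = E + E**2)
1/(-50496 + I(l(11))) = 1/(-50496 + (11*(48 + 11))*(1 + 11*(48 + 11))) = 1/(-50496 + (11*59)*(1 + 11*59)) = 1/(-50496 + 649*(1 + 649)) = 1/(-50496 + 649*650) = 1/(-50496 + 421850) = 1/371354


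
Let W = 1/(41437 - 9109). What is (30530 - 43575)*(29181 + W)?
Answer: -12306175148605/32328 ≈ -3.8067e+8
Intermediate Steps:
W = 1/32328 ≈ 3.0933e-5
(30530 - 43575)*(29181 + W) = (30530 - 43575)*(29181 + 1/32328) = -13045*943363369/32328 = -12306175148605/32328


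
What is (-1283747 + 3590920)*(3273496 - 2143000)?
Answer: 2608249847808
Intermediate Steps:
(-1283747 + 3590920)*(3273496 - 2143000) = 2307173*1130496 = 2608249847808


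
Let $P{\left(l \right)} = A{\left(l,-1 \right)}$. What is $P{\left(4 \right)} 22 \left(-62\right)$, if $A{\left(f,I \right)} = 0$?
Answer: $0$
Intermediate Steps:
$P{\left(l \right)} = 0$
$P{\left(4 \right)} 22 \left(-62\right) = 0 \cdot 22 \left(-62\right) = 0 \left(-62\right) = 0$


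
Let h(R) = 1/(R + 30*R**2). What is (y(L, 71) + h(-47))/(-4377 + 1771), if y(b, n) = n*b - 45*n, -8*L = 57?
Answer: 1960664353/1380617104 ≈ 1.4201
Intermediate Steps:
L = -57/8 (L = -1/8*57 = -57/8 ≈ -7.1250)
y(b, n) = -45*n + b*n (y(b, n) = b*n - 45*n = -45*n + b*n)
(y(L, 71) + h(-47))/(-4377 + 1771) = (71*(-45 - 57/8) + 1/((-47)*(1 + 30*(-47))))/(-4377 + 1771) = (71*(-417/8) - 1/(47*(1 - 1410)))/(-2606) = (-29607/8 - 1/47/(-1409))*(-1/2606) = (-29607/8 - 1/47*(-1/1409))*(-1/2606) = (-29607/8 + 1/66223)*(-1/2606) = -1960664353/529784*(-1/2606) = 1960664353/1380617104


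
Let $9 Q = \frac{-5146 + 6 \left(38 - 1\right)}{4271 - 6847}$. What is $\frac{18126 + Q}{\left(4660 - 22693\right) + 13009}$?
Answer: $- \frac{105059527}{29119104} \approx -3.6079$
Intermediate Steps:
$Q = \frac{1231}{5796}$ ($Q = \frac{\left(-5146 + 6 \left(38 - 1\right)\right) \frac{1}{4271 - 6847}}{9} = \frac{\left(-5146 + 6 \cdot 37\right) \frac{1}{-2576}}{9} = \frac{\left(-5146 + 222\right) \left(- \frac{1}{2576}\right)}{9} = \frac{\left(-4924\right) \left(- \frac{1}{2576}\right)}{9} = \frac{1}{9} \cdot \frac{1231}{644} = \frac{1231}{5796} \approx 0.21239$)
$\frac{18126 + Q}{\left(4660 - 22693\right) + 13009} = \frac{18126 + \frac{1231}{5796}}{\left(4660 - 22693\right) + 13009} = \frac{105059527}{5796 \left(-18033 + 13009\right)} = \frac{105059527}{5796 \left(-5024\right)} = \frac{105059527}{5796} \left(- \frac{1}{5024}\right) = - \frac{105059527}{29119104}$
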